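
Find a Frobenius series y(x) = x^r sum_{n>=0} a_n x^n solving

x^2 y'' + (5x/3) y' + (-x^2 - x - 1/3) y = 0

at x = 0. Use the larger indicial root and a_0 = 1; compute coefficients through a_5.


Write in Frobenius form y'' + (p(x)/x) y' + (q(x)/x^2) y = 0:
  p(x) = 5/3,  q(x) = -x^2 - x - 1/3.
Indicial equation: r(r-1) + (5/3) r + (-1/3) = 0 -> roots r_1 = 1/3, r_2 = -1.
Take r = r_1 = 1/3. Let y(x) = x^r sum_{n>=0} a_n x^n with a_0 = 1.
Substitute y = x^r sum a_n x^n and match x^{r+n}. The recurrence is
  D(n) a_n - 1 a_{n-1} - 1 a_{n-2} = 0,  where D(n) = (r+n)(r+n-1) + (5/3)(r+n) + (-1/3).
  a_n = [1 a_{n-1} + 1 a_{n-2}] / D(n).
Since the indicial polynomial factors as (r - r_1)(r - r_2), D(n) = (r_1 + n - r_1)(r_1 + n - r_2) = n(n + 4/3).
Evaluating step by step (a_0 = 1):
  n = 1: D(1) = 1(1 + 4/3) = 7/3; numerator = 1(1) = 1; a_1 = (1)/(7/3) = 3/7
  n = 2: D(2) = 2(2 + 4/3) = 20/3; numerator = 1(3/7) + 1(1) = 10/7; a_2 = (10/7)/(20/3) = 3/14
  n = 3: D(3) = 3(3 + 4/3) = 13; numerator = 1(3/14) + 1(3/7) = 9/14; a_3 = (9/14)/(13) = 9/182
  n = 4: D(4) = 4(4 + 4/3) = 64/3; numerator = 1(9/182) + 1(3/14) = 24/91; a_4 = (24/91)/(64/3) = 9/728
  n = 5: D(5) = 5(5 + 4/3) = 95/3; numerator = 1(9/728) + 1(9/182) = 45/728; a_5 = (45/728)/(95/3) = 27/13832

r = 1/3; a_0 = 1; a_1 = 3/7; a_2 = 3/14; a_3 = 9/182; a_4 = 9/728; a_5 = 27/13832


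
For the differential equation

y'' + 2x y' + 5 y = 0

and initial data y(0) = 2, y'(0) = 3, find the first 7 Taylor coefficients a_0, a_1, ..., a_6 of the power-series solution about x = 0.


Ansatz: y(x) = sum_{n>=0} a_n x^n, so y'(x) = sum_{n>=1} n a_n x^(n-1) and y''(x) = sum_{n>=2} n(n-1) a_n x^(n-2).
Substitute into P(x) y'' + Q(x) y' + R(x) y = 0 with P(x) = 1, Q(x) = 2x, R(x) = 5, and match powers of x.
Initial conditions: a_0 = 2, a_1 = 3.
Setting the coefficient of each power of x to zero and solving order by order (substituting the coefficients already found):
  x^0: 2 a_2 + 5 a_0 = 0  ->  2 a_2 = -5 a_0 = -10  ->  a_2 = -5
  x^1: 6 a_3 + 7 a_1 = 0  ->  6 a_3 = -7 a_1 = -21  ->  a_3 = -7/2
  x^2: 12 a_4 + 9 a_2 = 0  ->  12 a_4 = -9 a_2 = 45  ->  a_4 = 15/4
  x^3: 20 a_5 + 11 a_3 = 0  ->  20 a_5 = -11 a_3 = 77/2  ->  a_5 = 77/40
  x^4: 30 a_6 + 13 a_4 = 0  ->  30 a_6 = -13 a_4 = -195/4  ->  a_6 = -13/8
Truncated series: y(x) = 2 + 3 x - 5 x^2 - (7/2) x^3 + (15/4) x^4 + (77/40) x^5 - (13/8) x^6 + O(x^7).

a_0 = 2; a_1 = 3; a_2 = -5; a_3 = -7/2; a_4 = 15/4; a_5 = 77/40; a_6 = -13/8


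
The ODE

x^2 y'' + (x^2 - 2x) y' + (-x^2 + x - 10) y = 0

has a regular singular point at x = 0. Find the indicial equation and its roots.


Divide by x^2 to reach normal form y'' + P_1(x) y' + P_2(x) y = 0 with P_1(x) = 1 - 2/x and P_2(x) = -1 + 1/x - 10/x^2.
x = 0 is a singular point because the y'-coefficient 1 - 2/x has a pole at x = 0 and the y-coefficient -1 + 1/x - 10/x^2 has a pole at x = 0.
It is a regular singular point because x P_1(x) = p(x) = x - 2 and x^2 P_2(x) = q(x) = -x^2 + x - 10 are polynomials, hence analytic at x = 0.
p(0) = -2,  q(0) = -10.
Indicial equation: r(r-1) + p(0) r + q(0) = 0, i.e. r^2 + (p(0) - 1) r + q(0) = 0, i.e. r^2 - 3 r - 10 = 0.
Discriminant: (-3)^2 - 4(-10) = 49, so r = (3 ± 7)/2.
Solving: r_1 = 5, r_2 = -2.

indicial: r^2 - 3 r - 10 = 0; roots r_1 = 5, r_2 = -2


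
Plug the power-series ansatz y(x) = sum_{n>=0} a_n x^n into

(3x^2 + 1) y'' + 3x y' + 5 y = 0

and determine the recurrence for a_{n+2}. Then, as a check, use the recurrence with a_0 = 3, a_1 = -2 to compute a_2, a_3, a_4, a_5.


Substitute y = sum_n a_n x^n.
(1 + 3 x^2) y'' contributes (n+2)(n+1) a_{n+2} + 3 n(n-1) a_n at x^n.
3 x y'(x) contributes 3 n a_n at x^n.
5 y(x) contributes 5 a_n at x^n.
Matching x^n: (n+2)(n+1) a_{n+2} + (3 n(n-1) + 3 n + 5) a_n = 0.
Thus a_{n+2} = (-3 n(n-1) - 3 n - 5) / ((n+1)(n+2)) * a_n.

Check with a_0 = 3, a_1 = -2 (apply the recurrence for n = 0, 1, 2, 3): a_0 = 3, a_1 = -2, a_2 = -15/2, a_3 = 8/3, a_4 = 85/8, a_5 = -64/15.

a_(n+2) = (-3 n(n-1) - 3 n - 5) / ((n+1)(n+2)) * a_n; check: a_0 = 3, a_1 = -2, a_2 = -15/2, a_3 = 8/3, a_4 = 85/8, a_5 = -64/15


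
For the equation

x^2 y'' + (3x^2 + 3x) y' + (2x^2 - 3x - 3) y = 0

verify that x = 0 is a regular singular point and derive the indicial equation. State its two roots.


Divide by x^2 to reach normal form y'' + P_1(x) y' + P_2(x) y = 0 with P_1(x) = 3 + 3/x and P_2(x) = 2 - 3/x - 3/x^2.
x = 0 is a singular point because the y'-coefficient 3 + 3/x has a pole at x = 0 and the y-coefficient 2 - 3/x - 3/x^2 has a pole at x = 0.
It is a regular singular point because x P_1(x) = p(x) = 3x + 3 and x^2 P_2(x) = q(x) = 2x^2 - 3x - 3 are polynomials, hence analytic at x = 0.
p(0) = 3,  q(0) = -3.
Indicial equation: r(r-1) + p(0) r + q(0) = 0, i.e. r^2 + (p(0) - 1) r + q(0) = 0, i.e. r^2 + 2 r - 3 = 0.
Discriminant: (2)^2 - 4(-3) = 16, so r = (-2 ± 4)/2.
Solving: r_1 = 1, r_2 = -3.

indicial: r^2 + 2 r - 3 = 0; roots r_1 = 1, r_2 = -3


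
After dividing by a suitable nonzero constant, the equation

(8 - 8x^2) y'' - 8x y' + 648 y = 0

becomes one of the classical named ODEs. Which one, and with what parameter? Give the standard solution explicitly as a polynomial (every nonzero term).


All three coefficients share the factor 8; dividing through by 8 gives  (1 - x^2) y'' - x y' + 81 y = 0.
This matches the Chebyshev equation (1 - x^2) y'' - x y' + n^2 y = 0 (note the -x y' term, not -2x y') with n^2 = 81, so n = 9; the polynomial solution is T_9(x).
With y = sum_k a_k x^k, matching x^k gives (k+2)(k+1) a_{k+2} = (k^2 - n^2) a_k = (k - 9)(k + 9) a_k. The right side vanishes at k = 9, so the series with the parity of 9 terminates at degree 9.
Standard normalization: leading coefficient of T_n is 2^(n-1), so a_9 = 2^8 = 256. Work downward with a_k = (k+1)(k+2) a_{k+2} / ((k - 9)(k + 9)):
  a_7 = (8)(9)(256) / ((7 - 9)(7 + 9)) = 18432/(-32) = -576
  a_5 = (6)(7)(-576) / ((5 - 9)(5 + 9)) = -24192/(-56) = 432
  a_3 = (4)(5)(432) / ((3 - 9)(3 + 9)) = 8640/(-72) = -120
  a_1 = (2)(3)(-120) / ((1 - 9)(1 + 9)) = -720/(-80) = 9
Hence T_9(x) = 256 x^9 - 576 x^7 + 432 x^5 - 120 x^3 + 9 x.

T_9(x); series = 256 x^9 - 576 x^7 + 432 x^5 - 120 x^3 + 9 x


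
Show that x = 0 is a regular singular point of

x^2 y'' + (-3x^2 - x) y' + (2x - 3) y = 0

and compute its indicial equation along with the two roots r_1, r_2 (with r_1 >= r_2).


Divide by x^2 to reach normal form y'' + P_1(x) y' + P_2(x) y = 0 with P_1(x) = -3 - 1/x and P_2(x) = 2/x - 3/x^2.
x = 0 is a singular point because the y'-coefficient -3 - 1/x has a pole at x = 0 and the y-coefficient 2/x - 3/x^2 has a pole at x = 0.
It is a regular singular point because x P_1(x) = p(x) = -3x - 1 and x^2 P_2(x) = q(x) = 2x - 3 are polynomials, hence analytic at x = 0.
p(0) = -1,  q(0) = -3.
Indicial equation: r(r-1) + p(0) r + q(0) = 0, i.e. r^2 + (p(0) - 1) r + q(0) = 0, i.e. r^2 - 2 r - 3 = 0.
Discriminant: (-2)^2 - 4(-3) = 16, so r = (2 ± 4)/2.
Solving: r_1 = 3, r_2 = -1.

indicial: r^2 - 2 r - 3 = 0; roots r_1 = 3, r_2 = -1


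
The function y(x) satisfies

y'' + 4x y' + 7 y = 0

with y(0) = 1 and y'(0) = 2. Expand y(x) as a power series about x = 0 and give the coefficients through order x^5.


Ansatz: y(x) = sum_{n>=0} a_n x^n, so y'(x) = sum_{n>=1} n a_n x^(n-1) and y''(x) = sum_{n>=2} n(n-1) a_n x^(n-2).
Substitute into P(x) y'' + Q(x) y' + R(x) y = 0 with P(x) = 1, Q(x) = 4x, R(x) = 7, and match powers of x.
Initial conditions: a_0 = 1, a_1 = 2.
Setting the coefficient of each power of x to zero and solving order by order (substituting the coefficients already found):
  x^0: 2 a_2 + 7 a_0 = 0  ->  2 a_2 = -7 a_0 = -7  ->  a_2 = -7/2
  x^1: 6 a_3 + 11 a_1 = 0  ->  6 a_3 = -11 a_1 = -22  ->  a_3 = -11/3
  x^2: 12 a_4 + 15 a_2 = 0  ->  12 a_4 = -15 a_2 = 105/2  ->  a_4 = 35/8
  x^3: 20 a_5 + 19 a_3 = 0  ->  20 a_5 = -19 a_3 = 209/3  ->  a_5 = 209/60
Truncated series: y(x) = 1 + 2 x - (7/2) x^2 - (11/3) x^3 + (35/8) x^4 + (209/60) x^5 + O(x^6).

a_0 = 1; a_1 = 2; a_2 = -7/2; a_3 = -11/3; a_4 = 35/8; a_5 = 209/60


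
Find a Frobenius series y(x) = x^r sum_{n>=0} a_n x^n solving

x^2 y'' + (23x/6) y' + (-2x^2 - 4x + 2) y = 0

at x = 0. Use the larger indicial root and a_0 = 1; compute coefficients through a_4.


Write in Frobenius form y'' + (p(x)/x) y' + (q(x)/x^2) y = 0:
  p(x) = 23/6,  q(x) = -2x^2 - 4x + 2.
Indicial equation: r(r-1) + (23/6) r + (2) = 0 -> roots r_1 = -4/3, r_2 = -3/2.
Take r = r_1 = -4/3. Let y(x) = x^r sum_{n>=0} a_n x^n with a_0 = 1.
Substitute y = x^r sum a_n x^n and match x^{r+n}. The recurrence is
  D(n) a_n - 4 a_{n-1} - 2 a_{n-2} = 0,  where D(n) = (r+n)(r+n-1) + (23/6)(r+n) + (2).
  a_n = [4 a_{n-1} + 2 a_{n-2}] / D(n).
Since the indicial polynomial factors as (r - r_1)(r - r_2), D(n) = (r_1 + n - r_1)(r_1 + n - r_2) = n(n + 1/6).
Evaluating step by step (a_0 = 1):
  n = 1: D(1) = 1(1 + 1/6) = 7/6; numerator = 4(1) = 4; a_1 = (4)/(7/6) = 24/7
  n = 2: D(2) = 2(2 + 1/6) = 13/3; numerator = 4(24/7) + 2(1) = 110/7; a_2 = (110/7)/(13/3) = 330/91
  n = 3: D(3) = 3(3 + 1/6) = 19/2; numerator = 4(330/91) + 2(24/7) = 1944/91; a_3 = (1944/91)/(19/2) = 3888/1729
  n = 4: D(4) = 4(4 + 1/6) = 50/3; numerator = 4(3888/1729) + 2(330/91) = 28092/1729; a_4 = (28092/1729)/(50/3) = 42138/43225

r = -4/3; a_0 = 1; a_1 = 24/7; a_2 = 330/91; a_3 = 3888/1729; a_4 = 42138/43225


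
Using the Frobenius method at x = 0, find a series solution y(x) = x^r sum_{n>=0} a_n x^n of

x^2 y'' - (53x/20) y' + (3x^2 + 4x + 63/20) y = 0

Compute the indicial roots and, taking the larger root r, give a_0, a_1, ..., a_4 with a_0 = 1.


Write in Frobenius form y'' + (p(x)/x) y' + (q(x)/x^2) y = 0:
  p(x) = -53/20,  q(x) = 3x^2 + 4x + 63/20.
Indicial equation: r(r-1) + (-53/20) r + (63/20) = 0 -> roots r_1 = 9/4, r_2 = 7/5.
Take r = r_1 = 9/4. Let y(x) = x^r sum_{n>=0} a_n x^n with a_0 = 1.
Substitute y = x^r sum a_n x^n and match x^{r+n}. The recurrence is
  D(n) a_n + 4 a_{n-1} + 3 a_{n-2} = 0,  where D(n) = (r+n)(r+n-1) + (-53/20)(r+n) + (63/20).
  a_n = [-4 a_{n-1} - 3 a_{n-2}] / D(n).
Since the indicial polynomial factors as (r - r_1)(r - r_2), D(n) = (r_1 + n - r_1)(r_1 + n - r_2) = n(n + 17/20).
Evaluating step by step (a_0 = 1):
  n = 1: D(1) = 1(1 + 17/20) = 37/20; numerator = -4(1) = -4; a_1 = (-4)/(37/20) = -80/37
  n = 2: D(2) = 2(2 + 17/20) = 57/10; numerator = -4(-80/37) - 3(1) = 209/37; a_2 = (209/37)/(57/10) = 110/111
  n = 3: D(3) = 3(3 + 17/20) = 231/20; numerator = -4(110/111) - 3(-80/37) = 280/111; a_3 = (280/111)/(231/20) = 800/3663
  n = 4: D(4) = 4(4 + 17/20) = 97/5; numerator = -4(800/3663) - 3(110/111) = -14090/3663; a_4 = (-14090/3663)/(97/5) = -70450/355311

r = 9/4; a_0 = 1; a_1 = -80/37; a_2 = 110/111; a_3 = 800/3663; a_4 = -70450/355311


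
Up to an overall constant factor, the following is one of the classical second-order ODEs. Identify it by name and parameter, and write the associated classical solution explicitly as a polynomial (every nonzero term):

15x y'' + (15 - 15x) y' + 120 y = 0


All three coefficients share the factor 15; dividing through by 15 gives  x y'' + (1 - x) y' + 8 y = 0.
This matches the Laguerre equation x y'' + (1 - x) y' + n y = 0 with n = 8; the polynomial solution is L_8(x).
With y = sum_k a_k x^k, matching x^k gives (k+1)k a_{k+1} + (k+1) a_{k+1} - k a_k + n a_k = 0, i.e. (k+1)^2 a_{k+1} = (k - n) a_k = (k - 8) a_k. The right side vanishes at k = 8, so the series terminates at degree 8.
Standard normalization L_n(0) = 1 gives a_0 = 1. Work upward with a_{k+1} = (k - 8) a_k / (k+1)^2:
  a_1 = (0 - 8)(1) / 1^2 = -8/1 = -8
  a_2 = (1 - 8)(-8) / 2^2 = 56/4 = 14
  a_3 = (2 - 8)(14) / 3^2 = -84/9 = -28/3
  a_4 = (3 - 8)(-28/3) / 4^2 = (140/3)/16 = 35/12
  a_5 = (4 - 8)(35/12) / 5^2 = (-35/3)/25 = -7/15
  a_6 = (5 - 8)(-7/15) / 6^2 = (7/5)/36 = 7/180
  a_7 = (6 - 8)(7/180) / 7^2 = (-7/90)/49 = -1/630
  a_8 = (7 - 8)(-1/630) / 8^2 = (1/630)/64 = 1/40320
Hence L_8(x) = x^8/40320 - x^7/630 + 7 x^6/180 - 7 x^5/15 + 35 x^4/12 - 28 x^3/3 + 14 x^2 - 8 x + 1.

L_8(x); series = x^8/40320 - x^7/630 + 7 x^6/180 - 7 x^5/15 + 35 x^4/12 - 28 x^3/3 + 14 x^2 - 8 x + 1


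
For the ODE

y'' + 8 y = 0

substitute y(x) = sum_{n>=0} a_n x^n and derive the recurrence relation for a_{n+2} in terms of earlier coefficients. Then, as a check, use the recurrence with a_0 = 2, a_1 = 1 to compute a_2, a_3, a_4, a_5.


Substitute y = sum_n a_n x^n into y'' + (const) y = 0.
y''(x) = sum_{n>=0} (n+2)(n+1) a_{n+2} x^n.
The ODE becomes sum_n [(n+2)(n+1) a_{n+2} + 8 a_n] x^n = 0.
Setting each coefficient to zero gives the recurrence:
  (n+2)(n+1) a_{n+2} + 8 a_n = 0,
  a_{n+2} = -8 / ((n+1)(n+2)) a_n.

Check with a_0 = 2, a_1 = 1 (apply the recurrence for n = 0, 1, 2, 3): a_0 = 2, a_1 = 1, a_2 = -8, a_3 = -4/3, a_4 = 16/3, a_5 = 8/15.

a_{n+2} = -8/((n+1)(n+2)) * a_n; check: a_0 = 2, a_1 = 1, a_2 = -8, a_3 = -4/3, a_4 = 16/3, a_5 = 8/15


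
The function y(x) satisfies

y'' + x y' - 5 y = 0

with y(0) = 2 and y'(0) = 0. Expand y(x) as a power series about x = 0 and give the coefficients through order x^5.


Ansatz: y(x) = sum_{n>=0} a_n x^n, so y'(x) = sum_{n>=1} n a_n x^(n-1) and y''(x) = sum_{n>=2} n(n-1) a_n x^(n-2).
Substitute into P(x) y'' + Q(x) y' + R(x) y = 0 with P(x) = 1, Q(x) = x, R(x) = -5, and match powers of x.
Initial conditions: a_0 = 2, a_1 = 0.
Setting the coefficient of each power of x to zero and solving order by order (substituting the coefficients already found):
  x^0: 2 a_2 - 5 a_0 = 0  ->  2 a_2 = 5 a_0 = 10  ->  a_2 = 5
  x^1: 6 a_3 - 4 a_1 = 0  ->  6 a_3 = 4 a_1 = 0  ->  a_3 = 0
  x^2: 12 a_4 - 3 a_2 = 0  ->  12 a_4 = 3 a_2 = 15  ->  a_4 = 5/4
  x^3: 20 a_5 - 2 a_3 = 0  ->  20 a_5 = 2 a_3 = 0  ->  a_5 = 0
Truncated series: y(x) = 2 + 5 x^2 + (5/4) x^4 + O(x^6).

a_0 = 2; a_1 = 0; a_2 = 5; a_3 = 0; a_4 = 5/4; a_5 = 0


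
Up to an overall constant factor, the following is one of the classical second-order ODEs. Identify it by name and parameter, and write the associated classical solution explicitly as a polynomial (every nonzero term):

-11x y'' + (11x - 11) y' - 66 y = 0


All three coefficients share the factor -11; dividing through by -11 gives  x y'' + (1 - x) y' + 6 y = 0.
This matches the Laguerre equation x y'' + (1 - x) y' + n y = 0 with n = 6; the polynomial solution is L_6(x).
With y = sum_k a_k x^k, matching x^k gives (k+1)k a_{k+1} + (k+1) a_{k+1} - k a_k + n a_k = 0, i.e. (k+1)^2 a_{k+1} = (k - n) a_k = (k - 6) a_k. The right side vanishes at k = 6, so the series terminates at degree 6.
Standard normalization L_n(0) = 1 gives a_0 = 1. Work upward with a_{k+1} = (k - 6) a_k / (k+1)^2:
  a_1 = (0 - 6)(1) / 1^2 = -6/1 = -6
  a_2 = (1 - 6)(-6) / 2^2 = 30/4 = 15/2
  a_3 = (2 - 6)(15/2) / 3^2 = -30/9 = -10/3
  a_4 = (3 - 6)(-10/3) / 4^2 = 10/16 = 5/8
  a_5 = (4 - 6)(5/8) / 5^2 = (-5/4)/25 = -1/20
  a_6 = (5 - 6)(-1/20) / 6^2 = (1/20)/36 = 1/720
Hence L_6(x) = x^6/720 - x^5/20 + 5 x^4/8 - 10 x^3/3 + 15 x^2/2 - 6 x + 1.

L_6(x); series = x^6/720 - x^5/20 + 5 x^4/8 - 10 x^3/3 + 15 x^2/2 - 6 x + 1


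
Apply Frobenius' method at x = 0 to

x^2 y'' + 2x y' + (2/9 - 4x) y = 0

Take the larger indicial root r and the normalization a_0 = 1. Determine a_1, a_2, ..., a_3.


Write in Frobenius form y'' + (p(x)/x) y' + (q(x)/x^2) y = 0:
  p(x) = 2,  q(x) = 2/9 - 4x.
Indicial equation: r(r-1) + (2) r + (2/9) = 0 -> roots r_1 = -1/3, r_2 = -2/3.
Take r = r_1 = -1/3. Let y(x) = x^r sum_{n>=0} a_n x^n with a_0 = 1.
Substitute y = x^r sum a_n x^n and match x^{r+n}. The recurrence is
  D(n) a_n - 4 a_{n-1} = 0,  where D(n) = (r+n)(r+n-1) + (2)(r+n) + (2/9).
  a_n = 4 / D(n) * a_{n-1}.
Since the indicial polynomial factors as (r - r_1)(r - r_2), D(n) = (r_1 + n - r_1)(r_1 + n - r_2) = n(n + 1/3).
Evaluating step by step (a_0 = 1):
  n = 1: D(1) = 1(1 + 1/3) = 4/3; numerator = 4(1) = 4; a_1 = (4)/(4/3) = 3
  n = 2: D(2) = 2(2 + 1/3) = 14/3; numerator = 4(3) = 12; a_2 = (12)/(14/3) = 18/7
  n = 3: D(3) = 3(3 + 1/3) = 10; numerator = 4(18/7) = 72/7; a_3 = (72/7)/(10) = 36/35

r = -1/3; a_0 = 1; a_1 = 3; a_2 = 18/7; a_3 = 36/35


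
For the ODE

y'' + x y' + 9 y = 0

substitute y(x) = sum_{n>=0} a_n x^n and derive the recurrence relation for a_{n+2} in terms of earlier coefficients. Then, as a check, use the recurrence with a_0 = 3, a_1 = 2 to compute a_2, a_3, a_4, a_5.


Substitute y = sum_n a_n x^n.
y''(x) has coefficient (n+2)(n+1) a_{n+2} at x^n;
x y'(x) has coefficient n a_n at x^n (shift);
9 y(x) has coefficient 9 a_n at x^n.
Matching x^n: (n+2)(n+1) a_{n+2} + (n + 9) a_n = 0.
Thus a_{n+2} = (-n - 9) / ((n+1)(n+2)) * a_n.

Check with a_0 = 3, a_1 = 2 (apply the recurrence for n = 0, 1, 2, 3): a_0 = 3, a_1 = 2, a_2 = -27/2, a_3 = -10/3, a_4 = 99/8, a_5 = 2.

a_(n+2) = (-n - 9) / ((n+1)(n+2)) * a_n; check: a_0 = 3, a_1 = 2, a_2 = -27/2, a_3 = -10/3, a_4 = 99/8, a_5 = 2


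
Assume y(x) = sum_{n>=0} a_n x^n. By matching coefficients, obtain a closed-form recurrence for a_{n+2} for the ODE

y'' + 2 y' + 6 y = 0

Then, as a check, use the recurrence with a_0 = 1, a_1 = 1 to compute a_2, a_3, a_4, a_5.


Substitute y = sum_n a_n x^n.
y''(x) has coefficient (n+2)(n+1) a_{n+2} at x^n;
2 y'(x) has coefficient 2 (n+1) a_{n+1} at x^n;
6 y(x) has coefficient 6 a_n at x^n.
Matching x^n: (n+2)(n+1) a_{n+2} + 2 (n+1) a_{n+1} + 6 a_n = 0.
Thus a_{n+2} = [-2 (n+1) a_{n+1} - 6 a_n] / ((n+1)(n+2)).

Check with a_0 = 1, a_1 = 1 (apply the recurrence for n = 0, 1, 2, 3): a_0 = 1, a_1 = 1, a_2 = -4, a_3 = 5/3, a_4 = 7/6, a_5 = -29/30.

a_(n+2) = [-2 (n+1) a_(n+1) - 6 a_n] / ((n+1)(n+2)); check: a_0 = 1, a_1 = 1, a_2 = -4, a_3 = 5/3, a_4 = 7/6, a_5 = -29/30


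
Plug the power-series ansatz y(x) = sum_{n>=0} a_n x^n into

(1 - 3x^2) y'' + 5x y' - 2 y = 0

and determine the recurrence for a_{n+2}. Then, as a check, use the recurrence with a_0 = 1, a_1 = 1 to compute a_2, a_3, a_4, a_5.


Substitute y = sum_n a_n x^n.
(1 - 3 x^2) y'' contributes (n+2)(n+1) a_{n+2} - 3 n(n-1) a_n at x^n.
5 x y'(x) contributes 5 n a_n at x^n.
-2 y(x) contributes -2 a_n at x^n.
Matching x^n: (n+2)(n+1) a_{n+2} + (-3 n(n-1) + 5 n - 2) a_n = 0.
Thus a_{n+2} = (3 n(n-1) - 5 n + 2) / ((n+1)(n+2)) * a_n.

Check with a_0 = 1, a_1 = 1 (apply the recurrence for n = 0, 1, 2, 3): a_0 = 1, a_1 = 1, a_2 = 1, a_3 = -1/2, a_4 = -1/6, a_5 = -1/8.

a_(n+2) = (3 n(n-1) - 5 n + 2) / ((n+1)(n+2)) * a_n; check: a_0 = 1, a_1 = 1, a_2 = 1, a_3 = -1/2, a_4 = -1/6, a_5 = -1/8


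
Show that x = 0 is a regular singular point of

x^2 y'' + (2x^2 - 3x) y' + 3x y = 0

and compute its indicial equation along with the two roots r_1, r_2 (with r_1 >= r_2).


Divide by x^2 to reach normal form y'' + P_1(x) y' + P_2(x) y = 0 with P_1(x) = 2 - 3/x and P_2(x) = 3/x.
x = 0 is a singular point because the y'-coefficient 2 - 3/x has a pole at x = 0 and the y-coefficient 3/x has a pole at x = 0.
It is a regular singular point because x P_1(x) = p(x) = 2x - 3 and x^2 P_2(x) = q(x) = 3x are polynomials, hence analytic at x = 0.
p(0) = -3,  q(0) = 0.
Indicial equation: r(r-1) + p(0) r + q(0) = 0, i.e. r^2 + (p(0) - 1) r + q(0) = 0, i.e. r^2 - 4 r = 0.
Discriminant: (-4)^2 - 4(0) = 16, so r = (4 ± 4)/2.
Solving: r_1 = 4, r_2 = 0.

indicial: r^2 - 4 r = 0; roots r_1 = 4, r_2 = 0


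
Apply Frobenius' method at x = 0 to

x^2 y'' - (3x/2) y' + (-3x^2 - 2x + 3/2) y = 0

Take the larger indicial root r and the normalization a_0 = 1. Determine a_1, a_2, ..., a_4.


Write in Frobenius form y'' + (p(x)/x) y' + (q(x)/x^2) y = 0:
  p(x) = -3/2,  q(x) = -3x^2 - 2x + 3/2.
Indicial equation: r(r-1) + (-3/2) r + (3/2) = 0 -> roots r_1 = 3/2, r_2 = 1.
Take r = r_1 = 3/2. Let y(x) = x^r sum_{n>=0} a_n x^n with a_0 = 1.
Substitute y = x^r sum a_n x^n and match x^{r+n}. The recurrence is
  D(n) a_n - 2 a_{n-1} - 3 a_{n-2} = 0,  where D(n) = (r+n)(r+n-1) + (-3/2)(r+n) + (3/2).
  a_n = [2 a_{n-1} + 3 a_{n-2}] / D(n).
Since the indicial polynomial factors as (r - r_1)(r - r_2), D(n) = (r_1 + n - r_1)(r_1 + n - r_2) = n(n + 1/2).
Evaluating step by step (a_0 = 1):
  n = 1: D(1) = 1(1 + 1/2) = 3/2; numerator = 2(1) = 2; a_1 = (2)/(3/2) = 4/3
  n = 2: D(2) = 2(2 + 1/2) = 5; numerator = 2(4/3) + 3(1) = 17/3; a_2 = (17/3)/(5) = 17/15
  n = 3: D(3) = 3(3 + 1/2) = 21/2; numerator = 2(17/15) + 3(4/3) = 94/15; a_3 = (94/15)/(21/2) = 188/315
  n = 4: D(4) = 4(4 + 1/2) = 18; numerator = 2(188/315) + 3(17/15) = 1447/315; a_4 = (1447/315)/(18) = 1447/5670

r = 3/2; a_0 = 1; a_1 = 4/3; a_2 = 17/15; a_3 = 188/315; a_4 = 1447/5670


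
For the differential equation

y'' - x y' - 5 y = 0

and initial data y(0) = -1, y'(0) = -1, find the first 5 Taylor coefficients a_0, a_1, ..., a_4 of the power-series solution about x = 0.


Ansatz: y(x) = sum_{n>=0} a_n x^n, so y'(x) = sum_{n>=1} n a_n x^(n-1) and y''(x) = sum_{n>=2} n(n-1) a_n x^(n-2).
Substitute into P(x) y'' + Q(x) y' + R(x) y = 0 with P(x) = 1, Q(x) = -x, R(x) = -5, and match powers of x.
Initial conditions: a_0 = -1, a_1 = -1.
Setting the coefficient of each power of x to zero and solving order by order (substituting the coefficients already found):
  x^0: 2 a_2 - 5 a_0 = 0  ->  2 a_2 = 5 a_0 = -5  ->  a_2 = -5/2
  x^1: 6 a_3 - 6 a_1 = 0  ->  6 a_3 = 6 a_1 = -6  ->  a_3 = -1
  x^2: 12 a_4 - 7 a_2 = 0  ->  12 a_4 = 7 a_2 = -35/2  ->  a_4 = -35/24
Truncated series: y(x) = -1 - x - (5/2) x^2 - x^3 - (35/24) x^4 + O(x^5).

a_0 = -1; a_1 = -1; a_2 = -5/2; a_3 = -1; a_4 = -35/24


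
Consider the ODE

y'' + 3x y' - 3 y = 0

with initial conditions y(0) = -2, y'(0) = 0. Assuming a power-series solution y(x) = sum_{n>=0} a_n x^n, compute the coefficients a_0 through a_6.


Ansatz: y(x) = sum_{n>=0} a_n x^n, so y'(x) = sum_{n>=1} n a_n x^(n-1) and y''(x) = sum_{n>=2} n(n-1) a_n x^(n-2).
Substitute into P(x) y'' + Q(x) y' + R(x) y = 0 with P(x) = 1, Q(x) = 3x, R(x) = -3, and match powers of x.
Initial conditions: a_0 = -2, a_1 = 0.
Setting the coefficient of each power of x to zero and solving order by order (substituting the coefficients already found):
  x^0: 2 a_2 - 3 a_0 = 0  ->  2 a_2 = 3 a_0 = -6  ->  a_2 = -3
  x^1: 6 a_3 = 0  ->  a_3 = 0
  x^2: 12 a_4 + 3 a_2 = 0  ->  12 a_4 = -3 a_2 = 9  ->  a_4 = 3/4
  x^3: 20 a_5 + 6 a_3 = 0  ->  20 a_5 = -6 a_3 = 0  ->  a_5 = 0
  x^4: 30 a_6 + 9 a_4 = 0  ->  30 a_6 = -9 a_4 = -27/4  ->  a_6 = -9/40
Truncated series: y(x) = -2 - 3 x^2 + (3/4) x^4 - (9/40) x^6 + O(x^7).

a_0 = -2; a_1 = 0; a_2 = -3; a_3 = 0; a_4 = 3/4; a_5 = 0; a_6 = -9/40


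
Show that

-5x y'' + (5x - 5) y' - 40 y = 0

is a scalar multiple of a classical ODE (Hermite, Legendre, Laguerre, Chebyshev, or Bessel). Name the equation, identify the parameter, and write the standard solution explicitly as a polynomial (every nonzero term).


All three coefficients share the factor -5; dividing through by -5 gives  x y'' + (1 - x) y' + 8 y = 0.
This matches the Laguerre equation x y'' + (1 - x) y' + n y = 0 with n = 8; the polynomial solution is L_8(x).
With y = sum_k a_k x^k, matching x^k gives (k+1)k a_{k+1} + (k+1) a_{k+1} - k a_k + n a_k = 0, i.e. (k+1)^2 a_{k+1} = (k - n) a_k = (k - 8) a_k. The right side vanishes at k = 8, so the series terminates at degree 8.
Standard normalization L_n(0) = 1 gives a_0 = 1. Work upward with a_{k+1} = (k - 8) a_k / (k+1)^2:
  a_1 = (0 - 8)(1) / 1^2 = -8/1 = -8
  a_2 = (1 - 8)(-8) / 2^2 = 56/4 = 14
  a_3 = (2 - 8)(14) / 3^2 = -84/9 = -28/3
  a_4 = (3 - 8)(-28/3) / 4^2 = (140/3)/16 = 35/12
  a_5 = (4 - 8)(35/12) / 5^2 = (-35/3)/25 = -7/15
  a_6 = (5 - 8)(-7/15) / 6^2 = (7/5)/36 = 7/180
  a_7 = (6 - 8)(7/180) / 7^2 = (-7/90)/49 = -1/630
  a_8 = (7 - 8)(-1/630) / 8^2 = (1/630)/64 = 1/40320
Hence L_8(x) = x^8/40320 - x^7/630 + 7 x^6/180 - 7 x^5/15 + 35 x^4/12 - 28 x^3/3 + 14 x^2 - 8 x + 1.

L_8(x); series = x^8/40320 - x^7/630 + 7 x^6/180 - 7 x^5/15 + 35 x^4/12 - 28 x^3/3 + 14 x^2 - 8 x + 1


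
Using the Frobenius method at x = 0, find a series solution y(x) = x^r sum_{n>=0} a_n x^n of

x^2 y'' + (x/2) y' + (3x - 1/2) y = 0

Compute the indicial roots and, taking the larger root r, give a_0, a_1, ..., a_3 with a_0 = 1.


Write in Frobenius form y'' + (p(x)/x) y' + (q(x)/x^2) y = 0:
  p(x) = 1/2,  q(x) = 3x - 1/2.
Indicial equation: r(r-1) + (1/2) r + (-1/2) = 0 -> roots r_1 = 1, r_2 = -1/2.
Take r = r_1 = 1. Let y(x) = x^r sum_{n>=0} a_n x^n with a_0 = 1.
Substitute y = x^r sum a_n x^n and match x^{r+n}. The recurrence is
  D(n) a_n + 3 a_{n-1} = 0,  where D(n) = (r+n)(r+n-1) + (1/2)(r+n) + (-1/2).
  a_n = -3 / D(n) * a_{n-1}.
Since the indicial polynomial factors as (r - r_1)(r - r_2), D(n) = (r_1 + n - r_1)(r_1 + n - r_2) = n(n + 3/2).
Evaluating step by step (a_0 = 1):
  n = 1: D(1) = 1(1 + 3/2) = 5/2; numerator = -3(1) = -3; a_1 = (-3)/(5/2) = -6/5
  n = 2: D(2) = 2(2 + 3/2) = 7; numerator = -3(-6/5) = 18/5; a_2 = (18/5)/(7) = 18/35
  n = 3: D(3) = 3(3 + 3/2) = 27/2; numerator = -3(18/35) = -54/35; a_3 = (-54/35)/(27/2) = -4/35

r = 1; a_0 = 1; a_1 = -6/5; a_2 = 18/35; a_3 = -4/35


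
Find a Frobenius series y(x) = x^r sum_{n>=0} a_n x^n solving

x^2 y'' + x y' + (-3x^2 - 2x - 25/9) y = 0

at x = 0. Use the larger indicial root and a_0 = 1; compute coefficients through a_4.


Write in Frobenius form y'' + (p(x)/x) y' + (q(x)/x^2) y = 0:
  p(x) = 1,  q(x) = -3x^2 - 2x - 25/9.
Indicial equation: r(r-1) + (1) r + (-25/9) = 0 -> roots r_1 = 5/3, r_2 = -5/3.
Take r = r_1 = 5/3. Let y(x) = x^r sum_{n>=0} a_n x^n with a_0 = 1.
Substitute y = x^r sum a_n x^n and match x^{r+n}. The recurrence is
  D(n) a_n - 2 a_{n-1} - 3 a_{n-2} = 0,  where D(n) = (r+n)(r+n-1) + (1)(r+n) + (-25/9).
  a_n = [2 a_{n-1} + 3 a_{n-2}] / D(n).
Since the indicial polynomial factors as (r - r_1)(r - r_2), D(n) = (r_1 + n - r_1)(r_1 + n - r_2) = n(n + 10/3).
Evaluating step by step (a_0 = 1):
  n = 1: D(1) = 1(1 + 10/3) = 13/3; numerator = 2(1) = 2; a_1 = (2)/(13/3) = 6/13
  n = 2: D(2) = 2(2 + 10/3) = 32/3; numerator = 2(6/13) + 3(1) = 51/13; a_2 = (51/13)/(32/3) = 153/416
  n = 3: D(3) = 3(3 + 10/3) = 19; numerator = 2(153/416) + 3(6/13) = 441/208; a_3 = (441/208)/(19) = 441/3952
  n = 4: D(4) = 4(4 + 10/3) = 88/3; numerator = 2(441/3952) + 3(153/416) = 10485/7904; a_4 = (10485/7904)/(88/3) = 31455/695552

r = 5/3; a_0 = 1; a_1 = 6/13; a_2 = 153/416; a_3 = 441/3952; a_4 = 31455/695552


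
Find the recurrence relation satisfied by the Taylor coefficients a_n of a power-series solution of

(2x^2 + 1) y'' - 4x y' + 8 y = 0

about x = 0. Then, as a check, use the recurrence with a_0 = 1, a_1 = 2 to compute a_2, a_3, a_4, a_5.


Substitute y = sum_n a_n x^n.
(1 + 2 x^2) y'' contributes (n+2)(n+1) a_{n+2} + 2 n(n-1) a_n at x^n.
-4 x y'(x) contributes -4 n a_n at x^n.
8 y(x) contributes 8 a_n at x^n.
Matching x^n: (n+2)(n+1) a_{n+2} + (2 n(n-1) - 4 n + 8) a_n = 0.
Thus a_{n+2} = (-2 n(n-1) + 4 n - 8) / ((n+1)(n+2)) * a_n.

Check with a_0 = 1, a_1 = 2 (apply the recurrence for n = 0, 1, 2, 3): a_0 = 1, a_1 = 2, a_2 = -4, a_3 = -4/3, a_4 = 4/3, a_5 = 8/15.

a_(n+2) = (-2 n(n-1) + 4 n - 8) / ((n+1)(n+2)) * a_n; check: a_0 = 1, a_1 = 2, a_2 = -4, a_3 = -4/3, a_4 = 4/3, a_5 = 8/15


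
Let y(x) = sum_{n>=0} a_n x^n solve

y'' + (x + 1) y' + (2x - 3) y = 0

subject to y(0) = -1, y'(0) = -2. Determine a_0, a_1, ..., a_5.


Ansatz: y(x) = sum_{n>=0} a_n x^n, so y'(x) = sum_{n>=1} n a_n x^(n-1) and y''(x) = sum_{n>=2} n(n-1) a_n x^(n-2).
Substitute into P(x) y'' + Q(x) y' + R(x) y = 0 with P(x) = 1, Q(x) = x + 1, R(x) = 2x - 3, and match powers of x.
Initial conditions: a_0 = -1, a_1 = -2.
Setting the coefficient of each power of x to zero and solving order by order (substituting the coefficients already found):
  x^0: 2 a_2 + a_1 - 3 a_0 = 0  ->  2 a_2 = -a_1 + 3 a_0 = -1  ->  a_2 = -1/2
  x^1: 6 a_3 + 2 a_2 - 2 a_1 + 2 a_0 = 0  ->  6 a_3 = -2 a_2 + 2 a_1 - 2 a_0 = -1  ->  a_3 = -1/6
  x^2: 12 a_4 + 3 a_3 - a_2 + 2 a_1 = 0  ->  12 a_4 = -3 a_3 + a_2 - 2 a_1 = 4  ->  a_4 = 1/3
  x^3: 20 a_5 + 4 a_4 + 2 a_2 = 0  ->  20 a_5 = -4 a_4 - 2 a_2 = -1/3  ->  a_5 = -1/60
Truncated series: y(x) = -1 - 2 x - (1/2) x^2 - (1/6) x^3 + (1/3) x^4 - (1/60) x^5 + O(x^6).

a_0 = -1; a_1 = -2; a_2 = -1/2; a_3 = -1/6; a_4 = 1/3; a_5 = -1/60


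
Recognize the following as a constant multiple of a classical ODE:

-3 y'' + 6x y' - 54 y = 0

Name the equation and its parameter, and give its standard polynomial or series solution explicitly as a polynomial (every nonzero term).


All three coefficients share the factor -3; dividing through by -3 gives  y'' - 2x y' + 18 y = 0.
This matches the Hermite equation y'' - 2x y' + 2n y = 0 with 2n = 18, so n = 9; the polynomial solution is H_9(x).
With y = sum_k a_k x^k, matching x^k gives (k+2)(k+1) a_{k+2} = 2(k - n) a_k = 2(k - 9) a_k. The right side vanishes at k = 9, so the series with the parity of 9 terminates at degree 9.
Standard normalization: leading coefficient of H_n is 2^n, so a_9 = 2^9 = 512. Work downward with a_k = (k+1)(k+2) a_{k+2} / (2(k - n)):
  a_7 = (8)(9)(512) / (2(7 - 9)) = 36864/(-4) = -9216
  a_5 = (6)(7)(-9216) / (2(5 - 9)) = -387072/(-8) = 48384
  a_3 = (4)(5)(48384) / (2(3 - 9)) = 967680/(-12) = -80640
  a_1 = (2)(3)(-80640) / (2(1 - 9)) = -483840/(-16) = 30240
Hence H_9(x) = 512 x^9 - 9216 x^7 + 48384 x^5 - 80640 x^3 + 30240 x.

H_9(x); series = 512 x^9 - 9216 x^7 + 48384 x^5 - 80640 x^3 + 30240 x


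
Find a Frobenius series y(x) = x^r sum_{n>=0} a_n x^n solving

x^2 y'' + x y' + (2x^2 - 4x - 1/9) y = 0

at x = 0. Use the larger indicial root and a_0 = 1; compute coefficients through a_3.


Write in Frobenius form y'' + (p(x)/x) y' + (q(x)/x^2) y = 0:
  p(x) = 1,  q(x) = 2x^2 - 4x - 1/9.
Indicial equation: r(r-1) + (1) r + (-1/9) = 0 -> roots r_1 = 1/3, r_2 = -1/3.
Take r = r_1 = 1/3. Let y(x) = x^r sum_{n>=0} a_n x^n with a_0 = 1.
Substitute y = x^r sum a_n x^n and match x^{r+n}. The recurrence is
  D(n) a_n - 4 a_{n-1} + 2 a_{n-2} = 0,  where D(n) = (r+n)(r+n-1) + (1)(r+n) + (-1/9).
  a_n = [4 a_{n-1} - 2 a_{n-2}] / D(n).
Since the indicial polynomial factors as (r - r_1)(r - r_2), D(n) = (r_1 + n - r_1)(r_1 + n - r_2) = n(n + 2/3).
Evaluating step by step (a_0 = 1):
  n = 1: D(1) = 1(1 + 2/3) = 5/3; numerator = 4(1) = 4; a_1 = (4)/(5/3) = 12/5
  n = 2: D(2) = 2(2 + 2/3) = 16/3; numerator = 4(12/5) - 2(1) = 38/5; a_2 = (38/5)/(16/3) = 57/40
  n = 3: D(3) = 3(3 + 2/3) = 11; numerator = 4(57/40) - 2(12/5) = 9/10; a_3 = (9/10)/(11) = 9/110

r = 1/3; a_0 = 1; a_1 = 12/5; a_2 = 57/40; a_3 = 9/110


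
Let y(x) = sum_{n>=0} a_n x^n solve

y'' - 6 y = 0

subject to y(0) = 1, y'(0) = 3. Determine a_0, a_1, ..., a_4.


Ansatz: y(x) = sum_{n>=0} a_n x^n, so y'(x) = sum_{n>=1} n a_n x^(n-1) and y''(x) = sum_{n>=2} n(n-1) a_n x^(n-2).
Substitute into P(x) y'' + Q(x) y' + R(x) y = 0 with P(x) = 1, Q(x) = 0, R(x) = -6, and match powers of x.
Initial conditions: a_0 = 1, a_1 = 3.
Setting the coefficient of each power of x to zero and solving order by order (substituting the coefficients already found):
  x^0: 2 a_2 - 6 a_0 = 0  ->  2 a_2 = 6 a_0 = 6  ->  a_2 = 3
  x^1: 6 a_3 - 6 a_1 = 0  ->  6 a_3 = 6 a_1 = 18  ->  a_3 = 3
  x^2: 12 a_4 - 6 a_2 = 0  ->  12 a_4 = 6 a_2 = 18  ->  a_4 = 3/2
Truncated series: y(x) = 1 + 3 x + 3 x^2 + 3 x^3 + (3/2) x^4 + O(x^5).

a_0 = 1; a_1 = 3; a_2 = 3; a_3 = 3; a_4 = 3/2


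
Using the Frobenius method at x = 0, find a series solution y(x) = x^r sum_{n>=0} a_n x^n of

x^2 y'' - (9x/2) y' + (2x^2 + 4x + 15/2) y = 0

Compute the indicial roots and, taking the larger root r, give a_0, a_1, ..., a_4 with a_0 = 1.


Write in Frobenius form y'' + (p(x)/x) y' + (q(x)/x^2) y = 0:
  p(x) = -9/2,  q(x) = 2x^2 + 4x + 15/2.
Indicial equation: r(r-1) + (-9/2) r + (15/2) = 0 -> roots r_1 = 3, r_2 = 5/2.
Take r = r_1 = 3. Let y(x) = x^r sum_{n>=0} a_n x^n with a_0 = 1.
Substitute y = x^r sum a_n x^n and match x^{r+n}. The recurrence is
  D(n) a_n + 4 a_{n-1} + 2 a_{n-2} = 0,  where D(n) = (r+n)(r+n-1) + (-9/2)(r+n) + (15/2).
  a_n = [-4 a_{n-1} - 2 a_{n-2}] / D(n).
Since the indicial polynomial factors as (r - r_1)(r - r_2), D(n) = (r_1 + n - r_1)(r_1 + n - r_2) = n(n + 1/2).
Evaluating step by step (a_0 = 1):
  n = 1: D(1) = 1(1 + 1/2) = 3/2; numerator = -4(1) = -4; a_1 = (-4)/(3/2) = -8/3
  n = 2: D(2) = 2(2 + 1/2) = 5; numerator = -4(-8/3) - 2(1) = 26/3; a_2 = (26/3)/(5) = 26/15
  n = 3: D(3) = 3(3 + 1/2) = 21/2; numerator = -4(26/15) - 2(-8/3) = -8/5; a_3 = (-8/5)/(21/2) = -16/105
  n = 4: D(4) = 4(4 + 1/2) = 18; numerator = -4(-16/105) - 2(26/15) = -20/7; a_4 = (-20/7)/(18) = -10/63

r = 3; a_0 = 1; a_1 = -8/3; a_2 = 26/15; a_3 = -16/105; a_4 = -10/63


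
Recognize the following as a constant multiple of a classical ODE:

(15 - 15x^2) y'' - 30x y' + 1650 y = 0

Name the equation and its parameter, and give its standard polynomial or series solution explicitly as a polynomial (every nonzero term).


All three coefficients share the factor 15; dividing through by 15 gives  (1 - x^2) y'' - 2x y' + 110 y = 0.
This matches the Legendre equation (1 - x^2) y'' - 2x y' + n(n+1) y = 0 (note the -2x y' term) with n(n+1) = 110, so n = 10; the polynomial solution is P_10(x).
With y = sum_k a_k x^k, matching x^k gives (k+2)(k+1) a_{k+2} = [k(k+1) - n(n+1)] a_k = (k - 10)(k + 11) a_k. The right side vanishes at k = 10, so the series with the parity of 10 terminates at degree 10.
Standard normalization (P_n(1) = 1): leading coefficient (2n)!/(2^n (n!)^2) = 2432902008176640000/(1024*13168189440000) = 46189/256, so a_10 = 46189/256. Work downward with a_k = (k+1)(k+2) a_{k+2} / ((k - 10)(k + 11)):
  a_8 = (9)(10)(46189/256) / ((8 - 10)(8 + 11)) = (2078505/128)/(-38) = -109395/256
  a_6 = (7)(8)(-109395/256) / ((6 - 10)(6 + 11)) = (-765765/32)/(-68) = 45045/128
  a_4 = (5)(6)(45045/128) / ((4 - 10)(4 + 11)) = (675675/64)/(-90) = -15015/128
  a_2 = (3)(4)(-15015/128) / ((2 - 10)(2 + 11)) = (-45045/32)/(-104) = 3465/256
  a_0 = (1)(2)(3465/256) / ((0 - 10)(0 + 11)) = (3465/128)/(-110) = -63/256
Hence P_10(x) = 46189 x^10/256 - 109395 x^8/256 + 45045 x^6/128 - 15015 x^4/128 + 3465 x^2/256 - 63/256.

P_10(x); series = 46189 x^10/256 - 109395 x^8/256 + 45045 x^6/128 - 15015 x^4/128 + 3465 x^2/256 - 63/256


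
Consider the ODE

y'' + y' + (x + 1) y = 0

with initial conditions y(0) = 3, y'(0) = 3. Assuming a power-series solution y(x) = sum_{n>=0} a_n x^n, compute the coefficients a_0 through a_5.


Ansatz: y(x) = sum_{n>=0} a_n x^n, so y'(x) = sum_{n>=1} n a_n x^(n-1) and y''(x) = sum_{n>=2} n(n-1) a_n x^(n-2).
Substitute into P(x) y'' + Q(x) y' + R(x) y = 0 with P(x) = 1, Q(x) = 1, R(x) = x + 1, and match powers of x.
Initial conditions: a_0 = 3, a_1 = 3.
Setting the coefficient of each power of x to zero and solving order by order (substituting the coefficients already found):
  x^0: 2 a_2 + a_1 + a_0 = 0  ->  2 a_2 = -a_1 - a_0 = -6  ->  a_2 = -3
  x^1: 6 a_3 + 2 a_2 + a_1 + a_0 = 0  ->  6 a_3 = -2 a_2 - a_1 - a_0 = 0  ->  a_3 = 0
  x^2: 12 a_4 + 3 a_3 + a_2 + a_1 = 0  ->  12 a_4 = -3 a_3 - a_2 - a_1 = 0  ->  a_4 = 0
  x^3: 20 a_5 + 4 a_4 + a_3 + a_2 = 0  ->  20 a_5 = -4 a_4 - a_3 - a_2 = 3  ->  a_5 = 3/20
Truncated series: y(x) = 3 + 3 x - 3 x^2 + (3/20) x^5 + O(x^6).

a_0 = 3; a_1 = 3; a_2 = -3; a_3 = 0; a_4 = 0; a_5 = 3/20


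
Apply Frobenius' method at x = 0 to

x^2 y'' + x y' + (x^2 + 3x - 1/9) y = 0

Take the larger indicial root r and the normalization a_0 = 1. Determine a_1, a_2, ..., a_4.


Write in Frobenius form y'' + (p(x)/x) y' + (q(x)/x^2) y = 0:
  p(x) = 1,  q(x) = x^2 + 3x - 1/9.
Indicial equation: r(r-1) + (1) r + (-1/9) = 0 -> roots r_1 = 1/3, r_2 = -1/3.
Take r = r_1 = 1/3. Let y(x) = x^r sum_{n>=0} a_n x^n with a_0 = 1.
Substitute y = x^r sum a_n x^n and match x^{r+n}. The recurrence is
  D(n) a_n + 3 a_{n-1} + 1 a_{n-2} = 0,  where D(n) = (r+n)(r+n-1) + (1)(r+n) + (-1/9).
  a_n = [-3 a_{n-1} - 1 a_{n-2}] / D(n).
Since the indicial polynomial factors as (r - r_1)(r - r_2), D(n) = (r_1 + n - r_1)(r_1 + n - r_2) = n(n + 2/3).
Evaluating step by step (a_0 = 1):
  n = 1: D(1) = 1(1 + 2/3) = 5/3; numerator = -3(1) = -3; a_1 = (-3)/(5/3) = -9/5
  n = 2: D(2) = 2(2 + 2/3) = 16/3; numerator = -3(-9/5) - 1(1) = 22/5; a_2 = (22/5)/(16/3) = 33/40
  n = 3: D(3) = 3(3 + 2/3) = 11; numerator = -3(33/40) - 1(-9/5) = -27/40; a_3 = (-27/40)/(11) = -27/440
  n = 4: D(4) = 4(4 + 2/3) = 56/3; numerator = -3(-27/440) - 1(33/40) = -141/220; a_4 = (-141/220)/(56/3) = -423/12320

r = 1/3; a_0 = 1; a_1 = -9/5; a_2 = 33/40; a_3 = -27/440; a_4 = -423/12320


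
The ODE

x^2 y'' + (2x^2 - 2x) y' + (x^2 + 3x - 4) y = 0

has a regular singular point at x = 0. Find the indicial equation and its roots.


Divide by x^2 to reach normal form y'' + P_1(x) y' + P_2(x) y = 0 with P_1(x) = 2 - 2/x and P_2(x) = 1 + 3/x - 4/x^2.
x = 0 is a singular point because the y'-coefficient 2 - 2/x has a pole at x = 0 and the y-coefficient 1 + 3/x - 4/x^2 has a pole at x = 0.
It is a regular singular point because x P_1(x) = p(x) = 2x - 2 and x^2 P_2(x) = q(x) = x^2 + 3x - 4 are polynomials, hence analytic at x = 0.
p(0) = -2,  q(0) = -4.
Indicial equation: r(r-1) + p(0) r + q(0) = 0, i.e. r^2 + (p(0) - 1) r + q(0) = 0, i.e. r^2 - 3 r - 4 = 0.
Discriminant: (-3)^2 - 4(-4) = 25, so r = (3 ± 5)/2.
Solving: r_1 = 4, r_2 = -1.

indicial: r^2 - 3 r - 4 = 0; roots r_1 = 4, r_2 = -1


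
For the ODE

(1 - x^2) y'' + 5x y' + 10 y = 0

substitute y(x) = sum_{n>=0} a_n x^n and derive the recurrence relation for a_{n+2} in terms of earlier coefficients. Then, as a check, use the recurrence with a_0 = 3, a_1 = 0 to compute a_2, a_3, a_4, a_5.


Substitute y = sum_n a_n x^n.
(1 - 1 x^2) y'' contributes (n+2)(n+1) a_{n+2} - n(n-1) a_n at x^n.
5 x y'(x) contributes 5 n a_n at x^n.
10 y(x) contributes 10 a_n at x^n.
Matching x^n: (n+2)(n+1) a_{n+2} + (-n(n-1) + 5 n + 10) a_n = 0.
Thus a_{n+2} = (n(n-1) - 5 n - 10) / ((n+1)(n+2)) * a_n.

Check with a_0 = 3, a_1 = 0 (apply the recurrence for n = 0, 1, 2, 3): a_0 = 3, a_1 = 0, a_2 = -15, a_3 = 0, a_4 = 45/2, a_5 = 0.

a_(n+2) = (n(n-1) - 5 n - 10) / ((n+1)(n+2)) * a_n; check: a_0 = 3, a_1 = 0, a_2 = -15, a_3 = 0, a_4 = 45/2, a_5 = 0


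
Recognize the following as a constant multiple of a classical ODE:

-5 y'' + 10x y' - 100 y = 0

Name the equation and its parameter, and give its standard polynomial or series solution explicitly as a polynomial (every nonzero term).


All three coefficients share the factor -5; dividing through by -5 gives  y'' - 2x y' + 20 y = 0.
This matches the Hermite equation y'' - 2x y' + 2n y = 0 with 2n = 20, so n = 10; the polynomial solution is H_10(x).
With y = sum_k a_k x^k, matching x^k gives (k+2)(k+1) a_{k+2} = 2(k - n) a_k = 2(k - 10) a_k. The right side vanishes at k = 10, so the series with the parity of 10 terminates at degree 10.
Standard normalization: leading coefficient of H_n is 2^n, so a_10 = 2^10 = 1024. Work downward with a_k = (k+1)(k+2) a_{k+2} / (2(k - n)):
  a_8 = (9)(10)(1024) / (2(8 - 10)) = 92160/(-4) = -23040
  a_6 = (7)(8)(-23040) / (2(6 - 10)) = -1290240/(-8) = 161280
  a_4 = (5)(6)(161280) / (2(4 - 10)) = 4838400/(-12) = -403200
  a_2 = (3)(4)(-403200) / (2(2 - 10)) = -4838400/(-16) = 302400
  a_0 = (1)(2)(302400) / (2(0 - 10)) = 604800/(-20) = -30240
Hence H_10(x) = 1024 x^10 - 23040 x^8 + 161280 x^6 - 403200 x^4 + 302400 x^2 - 30240.

H_10(x); series = 1024 x^10 - 23040 x^8 + 161280 x^6 - 403200 x^4 + 302400 x^2 - 30240


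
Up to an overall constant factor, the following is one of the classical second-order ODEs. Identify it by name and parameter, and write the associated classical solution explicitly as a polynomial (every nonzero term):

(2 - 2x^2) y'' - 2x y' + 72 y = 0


All three coefficients share the factor 2; dividing through by 2 gives  (1 - x^2) y'' - x y' + 36 y = 0.
This matches the Chebyshev equation (1 - x^2) y'' - x y' + n^2 y = 0 (note the -x y' term, not -2x y') with n^2 = 36, so n = 6; the polynomial solution is T_6(x).
With y = sum_k a_k x^k, matching x^k gives (k+2)(k+1) a_{k+2} = (k^2 - n^2) a_k = (k - 6)(k + 6) a_k. The right side vanishes at k = 6, so the series with the parity of 6 terminates at degree 6.
Standard normalization: leading coefficient of T_n is 2^(n-1), so a_6 = 2^5 = 32. Work downward with a_k = (k+1)(k+2) a_{k+2} / ((k - 6)(k + 6)):
  a_4 = (5)(6)(32) / ((4 - 6)(4 + 6)) = 960/(-20) = -48
  a_2 = (3)(4)(-48) / ((2 - 6)(2 + 6)) = -576/(-32) = 18
  a_0 = (1)(2)(18) / ((0 - 6)(0 + 6)) = 36/(-36) = -1
Hence T_6(x) = 32 x^6 - 48 x^4 + 18 x^2 - 1.

T_6(x); series = 32 x^6 - 48 x^4 + 18 x^2 - 1


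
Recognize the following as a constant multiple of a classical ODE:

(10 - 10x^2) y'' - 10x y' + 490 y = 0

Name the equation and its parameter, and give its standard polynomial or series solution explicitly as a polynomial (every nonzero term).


All three coefficients share the factor 10; dividing through by 10 gives  (1 - x^2) y'' - x y' + 49 y = 0.
This matches the Chebyshev equation (1 - x^2) y'' - x y' + n^2 y = 0 (note the -x y' term, not -2x y') with n^2 = 49, so n = 7; the polynomial solution is T_7(x).
With y = sum_k a_k x^k, matching x^k gives (k+2)(k+1) a_{k+2} = (k^2 - n^2) a_k = (k - 7)(k + 7) a_k. The right side vanishes at k = 7, so the series with the parity of 7 terminates at degree 7.
Standard normalization: leading coefficient of T_n is 2^(n-1), so a_7 = 2^6 = 64. Work downward with a_k = (k+1)(k+2) a_{k+2} / ((k - 7)(k + 7)):
  a_5 = (6)(7)(64) / ((5 - 7)(5 + 7)) = 2688/(-24) = -112
  a_3 = (4)(5)(-112) / ((3 - 7)(3 + 7)) = -2240/(-40) = 56
  a_1 = (2)(3)(56) / ((1 - 7)(1 + 7)) = 336/(-48) = -7
Hence T_7(x) = 64 x^7 - 112 x^5 + 56 x^3 - 7 x.

T_7(x); series = 64 x^7 - 112 x^5 + 56 x^3 - 7 x
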